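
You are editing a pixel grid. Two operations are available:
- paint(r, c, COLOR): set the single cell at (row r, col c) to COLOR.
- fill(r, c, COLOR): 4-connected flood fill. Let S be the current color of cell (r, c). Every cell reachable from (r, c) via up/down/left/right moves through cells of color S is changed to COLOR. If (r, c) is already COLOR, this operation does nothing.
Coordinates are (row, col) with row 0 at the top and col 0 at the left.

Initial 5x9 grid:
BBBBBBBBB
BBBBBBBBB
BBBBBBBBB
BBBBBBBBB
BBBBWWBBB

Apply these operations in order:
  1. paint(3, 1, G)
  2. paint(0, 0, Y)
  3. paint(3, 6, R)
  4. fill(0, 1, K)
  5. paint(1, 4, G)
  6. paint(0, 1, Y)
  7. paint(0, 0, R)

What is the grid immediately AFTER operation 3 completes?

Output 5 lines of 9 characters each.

Answer: YBBBBBBBB
BBBBBBBBB
BBBBBBBBB
BGBBBBRBB
BBBBWWBBB

Derivation:
After op 1 paint(3,1,G):
BBBBBBBBB
BBBBBBBBB
BBBBBBBBB
BGBBBBBBB
BBBBWWBBB
After op 2 paint(0,0,Y):
YBBBBBBBB
BBBBBBBBB
BBBBBBBBB
BGBBBBBBB
BBBBWWBBB
After op 3 paint(3,6,R):
YBBBBBBBB
BBBBBBBBB
BBBBBBBBB
BGBBBBRBB
BBBBWWBBB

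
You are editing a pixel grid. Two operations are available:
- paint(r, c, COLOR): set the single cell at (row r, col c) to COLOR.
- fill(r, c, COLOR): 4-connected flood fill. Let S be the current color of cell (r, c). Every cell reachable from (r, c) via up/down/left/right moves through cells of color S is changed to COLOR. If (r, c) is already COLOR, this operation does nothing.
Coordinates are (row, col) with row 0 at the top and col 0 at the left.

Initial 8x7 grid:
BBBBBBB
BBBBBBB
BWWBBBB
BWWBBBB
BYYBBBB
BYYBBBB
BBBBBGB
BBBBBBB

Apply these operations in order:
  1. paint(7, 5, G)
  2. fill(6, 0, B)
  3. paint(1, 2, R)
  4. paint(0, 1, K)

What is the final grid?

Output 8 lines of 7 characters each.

After op 1 paint(7,5,G):
BBBBBBB
BBBBBBB
BWWBBBB
BWWBBBB
BYYBBBB
BYYBBBB
BBBBBGB
BBBBBGB
After op 2 fill(6,0,B) [0 cells changed]:
BBBBBBB
BBBBBBB
BWWBBBB
BWWBBBB
BYYBBBB
BYYBBBB
BBBBBGB
BBBBBGB
After op 3 paint(1,2,R):
BBBBBBB
BBRBBBB
BWWBBBB
BWWBBBB
BYYBBBB
BYYBBBB
BBBBBGB
BBBBBGB
After op 4 paint(0,1,K):
BKBBBBB
BBRBBBB
BWWBBBB
BWWBBBB
BYYBBBB
BYYBBBB
BBBBBGB
BBBBBGB

Answer: BKBBBBB
BBRBBBB
BWWBBBB
BWWBBBB
BYYBBBB
BYYBBBB
BBBBBGB
BBBBBGB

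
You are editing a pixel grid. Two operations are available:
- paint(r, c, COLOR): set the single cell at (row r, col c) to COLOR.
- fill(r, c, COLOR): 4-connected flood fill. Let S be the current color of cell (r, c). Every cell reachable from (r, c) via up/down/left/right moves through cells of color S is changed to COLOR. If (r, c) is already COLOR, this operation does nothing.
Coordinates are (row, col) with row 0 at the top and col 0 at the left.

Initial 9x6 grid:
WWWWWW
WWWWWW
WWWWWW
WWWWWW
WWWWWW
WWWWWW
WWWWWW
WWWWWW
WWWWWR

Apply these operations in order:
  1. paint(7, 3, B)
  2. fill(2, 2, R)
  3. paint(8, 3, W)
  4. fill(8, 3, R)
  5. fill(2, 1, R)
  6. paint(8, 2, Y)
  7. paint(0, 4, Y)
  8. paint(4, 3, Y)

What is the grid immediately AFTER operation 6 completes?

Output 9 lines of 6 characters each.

After op 1 paint(7,3,B):
WWWWWW
WWWWWW
WWWWWW
WWWWWW
WWWWWW
WWWWWW
WWWWWW
WWWBWW
WWWWWR
After op 2 fill(2,2,R) [52 cells changed]:
RRRRRR
RRRRRR
RRRRRR
RRRRRR
RRRRRR
RRRRRR
RRRRRR
RRRBRR
RRRRRR
After op 3 paint(8,3,W):
RRRRRR
RRRRRR
RRRRRR
RRRRRR
RRRRRR
RRRRRR
RRRRRR
RRRBRR
RRRWRR
After op 4 fill(8,3,R) [1 cells changed]:
RRRRRR
RRRRRR
RRRRRR
RRRRRR
RRRRRR
RRRRRR
RRRRRR
RRRBRR
RRRRRR
After op 5 fill(2,1,R) [0 cells changed]:
RRRRRR
RRRRRR
RRRRRR
RRRRRR
RRRRRR
RRRRRR
RRRRRR
RRRBRR
RRRRRR
After op 6 paint(8,2,Y):
RRRRRR
RRRRRR
RRRRRR
RRRRRR
RRRRRR
RRRRRR
RRRRRR
RRRBRR
RRYRRR

Answer: RRRRRR
RRRRRR
RRRRRR
RRRRRR
RRRRRR
RRRRRR
RRRRRR
RRRBRR
RRYRRR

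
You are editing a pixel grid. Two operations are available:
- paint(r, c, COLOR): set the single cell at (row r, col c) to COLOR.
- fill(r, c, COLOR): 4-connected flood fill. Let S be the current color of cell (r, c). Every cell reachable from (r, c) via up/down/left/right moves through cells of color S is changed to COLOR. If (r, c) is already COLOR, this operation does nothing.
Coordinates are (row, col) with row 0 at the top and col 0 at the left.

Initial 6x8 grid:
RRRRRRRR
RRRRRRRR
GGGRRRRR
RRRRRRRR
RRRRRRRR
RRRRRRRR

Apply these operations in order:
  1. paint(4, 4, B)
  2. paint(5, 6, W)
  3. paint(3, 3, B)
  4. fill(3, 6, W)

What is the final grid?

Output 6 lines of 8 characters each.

Answer: WWWWWWWW
WWWWWWWW
GGGWWWWW
WWWBWWWW
WWWWBWWW
WWWWWWWW

Derivation:
After op 1 paint(4,4,B):
RRRRRRRR
RRRRRRRR
GGGRRRRR
RRRRRRRR
RRRRBRRR
RRRRRRRR
After op 2 paint(5,6,W):
RRRRRRRR
RRRRRRRR
GGGRRRRR
RRRRRRRR
RRRRBRRR
RRRRRRWR
After op 3 paint(3,3,B):
RRRRRRRR
RRRRRRRR
GGGRRRRR
RRRBRRRR
RRRRBRRR
RRRRRRWR
After op 4 fill(3,6,W) [42 cells changed]:
WWWWWWWW
WWWWWWWW
GGGWWWWW
WWWBWWWW
WWWWBWWW
WWWWWWWW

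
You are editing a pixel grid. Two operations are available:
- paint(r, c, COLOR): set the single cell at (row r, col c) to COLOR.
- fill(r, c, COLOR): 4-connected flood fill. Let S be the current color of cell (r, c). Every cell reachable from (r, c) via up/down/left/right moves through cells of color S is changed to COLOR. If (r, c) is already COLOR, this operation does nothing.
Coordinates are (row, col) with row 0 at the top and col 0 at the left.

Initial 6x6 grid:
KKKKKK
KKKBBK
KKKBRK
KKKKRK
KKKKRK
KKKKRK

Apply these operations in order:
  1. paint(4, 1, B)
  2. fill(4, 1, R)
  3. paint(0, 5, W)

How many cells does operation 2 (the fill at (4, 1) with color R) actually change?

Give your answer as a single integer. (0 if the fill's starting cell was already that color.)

After op 1 paint(4,1,B):
KKKKKK
KKKBBK
KKKBRK
KKKKRK
KBKKRK
KKKKRK
After op 2 fill(4,1,R) [1 cells changed]:
KKKKKK
KKKBBK
KKKBRK
KKKKRK
KRKKRK
KKKKRK

Answer: 1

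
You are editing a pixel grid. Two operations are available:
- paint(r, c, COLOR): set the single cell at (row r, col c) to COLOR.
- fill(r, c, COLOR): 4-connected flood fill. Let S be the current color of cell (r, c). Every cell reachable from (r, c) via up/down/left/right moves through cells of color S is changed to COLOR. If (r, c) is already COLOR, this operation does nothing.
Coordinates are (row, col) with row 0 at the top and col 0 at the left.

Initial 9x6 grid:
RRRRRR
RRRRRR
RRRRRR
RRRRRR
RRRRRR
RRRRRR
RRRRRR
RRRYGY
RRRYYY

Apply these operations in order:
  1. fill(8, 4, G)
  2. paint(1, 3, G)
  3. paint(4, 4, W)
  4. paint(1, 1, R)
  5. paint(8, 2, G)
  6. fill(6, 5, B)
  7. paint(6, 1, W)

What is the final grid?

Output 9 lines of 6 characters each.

After op 1 fill(8,4,G) [5 cells changed]:
RRRRRR
RRRRRR
RRRRRR
RRRRRR
RRRRRR
RRRRRR
RRRRRR
RRRGGG
RRRGGG
After op 2 paint(1,3,G):
RRRRRR
RRRGRR
RRRRRR
RRRRRR
RRRRRR
RRRRRR
RRRRRR
RRRGGG
RRRGGG
After op 3 paint(4,4,W):
RRRRRR
RRRGRR
RRRRRR
RRRRRR
RRRRWR
RRRRRR
RRRRRR
RRRGGG
RRRGGG
After op 4 paint(1,1,R):
RRRRRR
RRRGRR
RRRRRR
RRRRRR
RRRRWR
RRRRRR
RRRRRR
RRRGGG
RRRGGG
After op 5 paint(8,2,G):
RRRRRR
RRRGRR
RRRRRR
RRRRRR
RRRRWR
RRRRRR
RRRRRR
RRRGGG
RRGGGG
After op 6 fill(6,5,B) [45 cells changed]:
BBBBBB
BBBGBB
BBBBBB
BBBBBB
BBBBWB
BBBBBB
BBBBBB
BBBGGG
BBGGGG
After op 7 paint(6,1,W):
BBBBBB
BBBGBB
BBBBBB
BBBBBB
BBBBWB
BBBBBB
BWBBBB
BBBGGG
BBGGGG

Answer: BBBBBB
BBBGBB
BBBBBB
BBBBBB
BBBBWB
BBBBBB
BWBBBB
BBBGGG
BBGGGG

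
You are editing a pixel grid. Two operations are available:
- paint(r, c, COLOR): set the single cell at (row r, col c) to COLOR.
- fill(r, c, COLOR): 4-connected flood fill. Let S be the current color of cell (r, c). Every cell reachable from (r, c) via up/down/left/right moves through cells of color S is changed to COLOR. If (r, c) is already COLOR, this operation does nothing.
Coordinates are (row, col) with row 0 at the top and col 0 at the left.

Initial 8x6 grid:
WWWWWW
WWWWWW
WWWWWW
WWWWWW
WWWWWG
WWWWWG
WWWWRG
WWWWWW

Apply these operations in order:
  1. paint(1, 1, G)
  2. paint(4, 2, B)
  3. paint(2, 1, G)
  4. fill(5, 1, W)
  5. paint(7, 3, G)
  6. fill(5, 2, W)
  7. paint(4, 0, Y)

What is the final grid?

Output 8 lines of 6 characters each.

After op 1 paint(1,1,G):
WWWWWW
WGWWWW
WWWWWW
WWWWWW
WWWWWG
WWWWWG
WWWWRG
WWWWWW
After op 2 paint(4,2,B):
WWWWWW
WGWWWW
WWWWWW
WWWWWW
WWBWWG
WWWWWG
WWWWRG
WWWWWW
After op 3 paint(2,1,G):
WWWWWW
WGWWWW
WGWWWW
WWWWWW
WWBWWG
WWWWWG
WWWWRG
WWWWWW
After op 4 fill(5,1,W) [0 cells changed]:
WWWWWW
WGWWWW
WGWWWW
WWWWWW
WWBWWG
WWWWWG
WWWWRG
WWWWWW
After op 5 paint(7,3,G):
WWWWWW
WGWWWW
WGWWWW
WWWWWW
WWBWWG
WWWWWG
WWWWRG
WWWGWW
After op 6 fill(5,2,W) [0 cells changed]:
WWWWWW
WGWWWW
WGWWWW
WWWWWW
WWBWWG
WWWWWG
WWWWRG
WWWGWW
After op 7 paint(4,0,Y):
WWWWWW
WGWWWW
WGWWWW
WWWWWW
YWBWWG
WWWWWG
WWWWRG
WWWGWW

Answer: WWWWWW
WGWWWW
WGWWWW
WWWWWW
YWBWWG
WWWWWG
WWWWRG
WWWGWW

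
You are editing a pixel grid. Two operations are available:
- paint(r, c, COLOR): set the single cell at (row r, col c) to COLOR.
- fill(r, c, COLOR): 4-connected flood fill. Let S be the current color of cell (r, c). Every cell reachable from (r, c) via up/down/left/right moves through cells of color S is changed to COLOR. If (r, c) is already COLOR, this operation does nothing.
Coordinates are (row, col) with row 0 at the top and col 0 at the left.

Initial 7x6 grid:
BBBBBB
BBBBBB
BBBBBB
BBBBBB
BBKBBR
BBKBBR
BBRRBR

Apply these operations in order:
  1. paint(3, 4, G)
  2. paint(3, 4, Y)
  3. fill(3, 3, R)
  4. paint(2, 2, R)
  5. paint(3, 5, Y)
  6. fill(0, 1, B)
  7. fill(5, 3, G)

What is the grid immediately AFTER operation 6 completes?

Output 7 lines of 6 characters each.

Answer: BBBBBB
BBBBBB
BBBBBB
BBBBYY
BBKBBB
BBKBBB
BBBBBB

Derivation:
After op 1 paint(3,4,G):
BBBBBB
BBBBBB
BBBBBB
BBBBGB
BBKBBR
BBKBBR
BBRRBR
After op 2 paint(3,4,Y):
BBBBBB
BBBBBB
BBBBBB
BBBBYB
BBKBBR
BBKBBR
BBRRBR
After op 3 fill(3,3,R) [34 cells changed]:
RRRRRR
RRRRRR
RRRRRR
RRRRYR
RRKRRR
RRKRRR
RRRRRR
After op 4 paint(2,2,R):
RRRRRR
RRRRRR
RRRRRR
RRRRYR
RRKRRR
RRKRRR
RRRRRR
After op 5 paint(3,5,Y):
RRRRRR
RRRRRR
RRRRRR
RRRRYY
RRKRRR
RRKRRR
RRRRRR
After op 6 fill(0,1,B) [38 cells changed]:
BBBBBB
BBBBBB
BBBBBB
BBBBYY
BBKBBB
BBKBBB
BBBBBB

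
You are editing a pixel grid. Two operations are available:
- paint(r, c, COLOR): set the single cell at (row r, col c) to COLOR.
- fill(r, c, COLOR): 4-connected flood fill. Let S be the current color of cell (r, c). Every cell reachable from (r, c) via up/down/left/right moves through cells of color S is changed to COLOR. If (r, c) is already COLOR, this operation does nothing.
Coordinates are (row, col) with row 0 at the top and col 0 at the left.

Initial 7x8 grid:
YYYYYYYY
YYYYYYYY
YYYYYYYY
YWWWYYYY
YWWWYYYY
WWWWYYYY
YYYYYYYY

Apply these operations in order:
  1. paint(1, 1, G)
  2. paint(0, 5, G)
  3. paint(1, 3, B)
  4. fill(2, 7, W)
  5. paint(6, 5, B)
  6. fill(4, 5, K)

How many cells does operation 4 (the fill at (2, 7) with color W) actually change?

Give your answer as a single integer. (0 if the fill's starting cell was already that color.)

Answer: 43

Derivation:
After op 1 paint(1,1,G):
YYYYYYYY
YGYYYYYY
YYYYYYYY
YWWWYYYY
YWWWYYYY
WWWWYYYY
YYYYYYYY
After op 2 paint(0,5,G):
YYYYYGYY
YGYYYYYY
YYYYYYYY
YWWWYYYY
YWWWYYYY
WWWWYYYY
YYYYYYYY
After op 3 paint(1,3,B):
YYYYYGYY
YGYBYYYY
YYYYYYYY
YWWWYYYY
YWWWYYYY
WWWWYYYY
YYYYYYYY
After op 4 fill(2,7,W) [43 cells changed]:
WWWWWGWW
WGWBWWWW
WWWWWWWW
WWWWWWWW
WWWWWWWW
WWWWWWWW
WWWWWWWW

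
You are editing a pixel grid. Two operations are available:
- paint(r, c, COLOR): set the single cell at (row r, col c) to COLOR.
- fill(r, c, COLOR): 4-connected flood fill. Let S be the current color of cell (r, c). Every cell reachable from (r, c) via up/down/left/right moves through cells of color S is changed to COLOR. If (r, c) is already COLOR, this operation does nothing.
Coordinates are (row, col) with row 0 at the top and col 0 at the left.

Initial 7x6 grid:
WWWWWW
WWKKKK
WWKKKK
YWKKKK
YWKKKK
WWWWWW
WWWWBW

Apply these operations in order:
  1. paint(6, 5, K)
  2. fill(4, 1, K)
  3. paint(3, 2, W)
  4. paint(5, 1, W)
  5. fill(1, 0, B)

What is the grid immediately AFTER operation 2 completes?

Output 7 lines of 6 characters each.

Answer: KKKKKK
KKKKKK
KKKKKK
YKKKKK
YKKKKK
KKKKKK
KKKKBK

Derivation:
After op 1 paint(6,5,K):
WWWWWW
WWKKKK
WWKKKK
YWKKKK
YWKKKK
WWWWWW
WWWWBK
After op 2 fill(4,1,K) [22 cells changed]:
KKKKKK
KKKKKK
KKKKKK
YKKKKK
YKKKKK
KKKKKK
KKKKBK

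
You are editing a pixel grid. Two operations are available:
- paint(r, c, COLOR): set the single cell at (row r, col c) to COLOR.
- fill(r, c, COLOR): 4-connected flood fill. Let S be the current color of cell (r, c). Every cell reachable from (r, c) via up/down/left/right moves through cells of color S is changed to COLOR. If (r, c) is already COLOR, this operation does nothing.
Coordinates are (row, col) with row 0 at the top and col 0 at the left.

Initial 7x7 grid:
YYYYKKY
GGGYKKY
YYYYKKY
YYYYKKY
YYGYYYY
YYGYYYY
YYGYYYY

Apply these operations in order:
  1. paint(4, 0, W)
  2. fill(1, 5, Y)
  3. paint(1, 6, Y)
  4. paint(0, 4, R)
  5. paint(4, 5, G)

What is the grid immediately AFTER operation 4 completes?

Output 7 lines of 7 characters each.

Answer: YYYYRYY
GGGYYYY
YYYYYYY
YYYYYYY
WYGYYYY
YYGYYYY
YYGYYYY

Derivation:
After op 1 paint(4,0,W):
YYYYKKY
GGGYKKY
YYYYKKY
YYYYKKY
WYGYYYY
YYGYYYY
YYGYYYY
After op 2 fill(1,5,Y) [8 cells changed]:
YYYYYYY
GGGYYYY
YYYYYYY
YYYYYYY
WYGYYYY
YYGYYYY
YYGYYYY
After op 3 paint(1,6,Y):
YYYYYYY
GGGYYYY
YYYYYYY
YYYYYYY
WYGYYYY
YYGYYYY
YYGYYYY
After op 4 paint(0,4,R):
YYYYRYY
GGGYYYY
YYYYYYY
YYYYYYY
WYGYYYY
YYGYYYY
YYGYYYY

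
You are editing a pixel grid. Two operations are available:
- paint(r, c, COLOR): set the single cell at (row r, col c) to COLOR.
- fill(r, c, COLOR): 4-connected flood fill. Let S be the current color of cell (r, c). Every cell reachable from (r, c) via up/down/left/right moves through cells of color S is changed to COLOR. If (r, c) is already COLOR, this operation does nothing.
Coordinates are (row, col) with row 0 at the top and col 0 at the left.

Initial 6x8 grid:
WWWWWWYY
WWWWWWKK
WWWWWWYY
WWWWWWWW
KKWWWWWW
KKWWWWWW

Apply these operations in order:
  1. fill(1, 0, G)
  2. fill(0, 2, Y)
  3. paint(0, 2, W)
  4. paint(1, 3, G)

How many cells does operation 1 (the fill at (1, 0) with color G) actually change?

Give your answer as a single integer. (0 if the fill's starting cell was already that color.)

After op 1 fill(1,0,G) [38 cells changed]:
GGGGGGYY
GGGGGGKK
GGGGGGYY
GGGGGGGG
KKGGGGGG
KKGGGGGG

Answer: 38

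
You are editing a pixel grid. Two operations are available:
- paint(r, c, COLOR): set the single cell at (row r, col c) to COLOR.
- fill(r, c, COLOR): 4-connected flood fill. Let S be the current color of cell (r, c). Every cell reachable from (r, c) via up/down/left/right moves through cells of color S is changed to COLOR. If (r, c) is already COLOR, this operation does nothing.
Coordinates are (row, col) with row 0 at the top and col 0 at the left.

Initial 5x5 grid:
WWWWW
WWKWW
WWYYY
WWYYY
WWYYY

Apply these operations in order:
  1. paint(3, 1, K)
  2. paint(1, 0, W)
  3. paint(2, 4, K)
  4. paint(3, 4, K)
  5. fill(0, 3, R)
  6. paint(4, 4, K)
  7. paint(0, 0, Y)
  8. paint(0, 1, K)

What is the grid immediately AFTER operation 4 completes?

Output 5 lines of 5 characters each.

Answer: WWWWW
WWKWW
WWYYK
WKYYK
WWYYY

Derivation:
After op 1 paint(3,1,K):
WWWWW
WWKWW
WWYYY
WKYYY
WWYYY
After op 2 paint(1,0,W):
WWWWW
WWKWW
WWYYY
WKYYY
WWYYY
After op 3 paint(2,4,K):
WWWWW
WWKWW
WWYYK
WKYYY
WWYYY
After op 4 paint(3,4,K):
WWWWW
WWKWW
WWYYK
WKYYK
WWYYY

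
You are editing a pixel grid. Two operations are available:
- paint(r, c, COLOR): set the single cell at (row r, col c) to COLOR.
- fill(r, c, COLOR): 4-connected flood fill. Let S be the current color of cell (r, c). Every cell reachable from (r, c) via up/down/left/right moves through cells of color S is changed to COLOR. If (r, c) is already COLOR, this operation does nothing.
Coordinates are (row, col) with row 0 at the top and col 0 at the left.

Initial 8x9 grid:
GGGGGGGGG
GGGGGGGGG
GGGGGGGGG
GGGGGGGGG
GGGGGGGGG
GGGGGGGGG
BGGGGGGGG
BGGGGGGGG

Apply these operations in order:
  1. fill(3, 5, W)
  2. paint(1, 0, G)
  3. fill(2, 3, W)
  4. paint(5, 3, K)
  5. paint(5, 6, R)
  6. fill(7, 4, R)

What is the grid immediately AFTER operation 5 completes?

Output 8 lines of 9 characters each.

After op 1 fill(3,5,W) [70 cells changed]:
WWWWWWWWW
WWWWWWWWW
WWWWWWWWW
WWWWWWWWW
WWWWWWWWW
WWWWWWWWW
BWWWWWWWW
BWWWWWWWW
After op 2 paint(1,0,G):
WWWWWWWWW
GWWWWWWWW
WWWWWWWWW
WWWWWWWWW
WWWWWWWWW
WWWWWWWWW
BWWWWWWWW
BWWWWWWWW
After op 3 fill(2,3,W) [0 cells changed]:
WWWWWWWWW
GWWWWWWWW
WWWWWWWWW
WWWWWWWWW
WWWWWWWWW
WWWWWWWWW
BWWWWWWWW
BWWWWWWWW
After op 4 paint(5,3,K):
WWWWWWWWW
GWWWWWWWW
WWWWWWWWW
WWWWWWWWW
WWWWWWWWW
WWWKWWWWW
BWWWWWWWW
BWWWWWWWW
After op 5 paint(5,6,R):
WWWWWWWWW
GWWWWWWWW
WWWWWWWWW
WWWWWWWWW
WWWWWWWWW
WWWKWWRWW
BWWWWWWWW
BWWWWWWWW

Answer: WWWWWWWWW
GWWWWWWWW
WWWWWWWWW
WWWWWWWWW
WWWWWWWWW
WWWKWWRWW
BWWWWWWWW
BWWWWWWWW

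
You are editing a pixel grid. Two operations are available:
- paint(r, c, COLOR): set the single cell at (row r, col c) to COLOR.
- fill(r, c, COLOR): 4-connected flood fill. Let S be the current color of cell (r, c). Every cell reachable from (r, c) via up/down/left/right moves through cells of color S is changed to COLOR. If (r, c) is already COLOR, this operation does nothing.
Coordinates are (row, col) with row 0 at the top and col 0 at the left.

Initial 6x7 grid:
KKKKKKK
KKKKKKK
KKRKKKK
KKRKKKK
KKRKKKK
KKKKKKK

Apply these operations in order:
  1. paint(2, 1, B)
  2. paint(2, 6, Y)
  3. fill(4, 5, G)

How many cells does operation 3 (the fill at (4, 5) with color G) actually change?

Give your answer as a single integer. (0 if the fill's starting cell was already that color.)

After op 1 paint(2,1,B):
KKKKKKK
KKKKKKK
KBRKKKK
KKRKKKK
KKRKKKK
KKKKKKK
After op 2 paint(2,6,Y):
KKKKKKK
KKKKKKK
KBRKKKY
KKRKKKK
KKRKKKK
KKKKKKK
After op 3 fill(4,5,G) [37 cells changed]:
GGGGGGG
GGGGGGG
GBRGGGY
GGRGGGG
GGRGGGG
GGGGGGG

Answer: 37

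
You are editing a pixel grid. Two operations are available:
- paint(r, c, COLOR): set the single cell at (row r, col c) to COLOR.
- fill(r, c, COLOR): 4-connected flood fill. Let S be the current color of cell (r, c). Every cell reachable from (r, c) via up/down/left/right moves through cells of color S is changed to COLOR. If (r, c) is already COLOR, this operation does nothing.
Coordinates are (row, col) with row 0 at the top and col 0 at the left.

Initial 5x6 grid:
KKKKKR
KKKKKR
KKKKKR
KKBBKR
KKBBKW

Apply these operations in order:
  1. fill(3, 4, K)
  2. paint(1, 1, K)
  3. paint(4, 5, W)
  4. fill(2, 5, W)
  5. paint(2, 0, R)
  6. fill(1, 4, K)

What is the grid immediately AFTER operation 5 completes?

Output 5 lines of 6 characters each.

After op 1 fill(3,4,K) [0 cells changed]:
KKKKKR
KKKKKR
KKKKKR
KKBBKR
KKBBKW
After op 2 paint(1,1,K):
KKKKKR
KKKKKR
KKKKKR
KKBBKR
KKBBKW
After op 3 paint(4,5,W):
KKKKKR
KKKKKR
KKKKKR
KKBBKR
KKBBKW
After op 4 fill(2,5,W) [4 cells changed]:
KKKKKW
KKKKKW
KKKKKW
KKBBKW
KKBBKW
After op 5 paint(2,0,R):
KKKKKW
KKKKKW
RKKKKW
KKBBKW
KKBBKW

Answer: KKKKKW
KKKKKW
RKKKKW
KKBBKW
KKBBKW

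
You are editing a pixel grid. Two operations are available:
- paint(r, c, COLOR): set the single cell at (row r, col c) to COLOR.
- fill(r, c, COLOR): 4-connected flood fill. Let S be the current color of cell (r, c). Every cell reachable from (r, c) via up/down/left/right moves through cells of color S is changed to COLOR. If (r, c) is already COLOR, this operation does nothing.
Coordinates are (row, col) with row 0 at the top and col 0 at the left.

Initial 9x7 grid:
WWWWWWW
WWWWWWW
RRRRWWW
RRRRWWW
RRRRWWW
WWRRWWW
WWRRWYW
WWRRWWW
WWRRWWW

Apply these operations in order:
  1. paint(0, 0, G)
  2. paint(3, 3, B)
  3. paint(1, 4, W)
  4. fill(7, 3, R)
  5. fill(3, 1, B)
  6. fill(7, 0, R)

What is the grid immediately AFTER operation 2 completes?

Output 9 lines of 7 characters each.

Answer: GWWWWWW
WWWWWWW
RRRRWWW
RRRBWWW
RRRRWWW
WWRRWWW
WWRRWYW
WWRRWWW
WWRRWWW

Derivation:
After op 1 paint(0,0,G):
GWWWWWW
WWWWWWW
RRRRWWW
RRRRWWW
RRRRWWW
WWRRWWW
WWRRWYW
WWRRWWW
WWRRWWW
After op 2 paint(3,3,B):
GWWWWWW
WWWWWWW
RRRRWWW
RRRBWWW
RRRRWWW
WWRRWWW
WWRRWYW
WWRRWWW
WWRRWWW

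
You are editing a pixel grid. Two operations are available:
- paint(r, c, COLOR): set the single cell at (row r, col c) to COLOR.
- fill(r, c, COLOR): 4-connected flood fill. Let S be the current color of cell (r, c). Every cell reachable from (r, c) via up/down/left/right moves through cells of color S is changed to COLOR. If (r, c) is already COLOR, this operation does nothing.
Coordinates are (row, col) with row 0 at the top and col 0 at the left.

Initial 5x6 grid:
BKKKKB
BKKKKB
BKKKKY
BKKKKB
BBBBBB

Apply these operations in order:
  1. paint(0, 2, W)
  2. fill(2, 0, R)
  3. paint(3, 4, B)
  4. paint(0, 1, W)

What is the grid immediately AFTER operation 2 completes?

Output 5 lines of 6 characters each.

Answer: RKWKKB
RKKKKB
RKKKKY
RKKKKR
RRRRRR

Derivation:
After op 1 paint(0,2,W):
BKWKKB
BKKKKB
BKKKKY
BKKKKB
BBBBBB
After op 2 fill(2,0,R) [11 cells changed]:
RKWKKB
RKKKKB
RKKKKY
RKKKKR
RRRRRR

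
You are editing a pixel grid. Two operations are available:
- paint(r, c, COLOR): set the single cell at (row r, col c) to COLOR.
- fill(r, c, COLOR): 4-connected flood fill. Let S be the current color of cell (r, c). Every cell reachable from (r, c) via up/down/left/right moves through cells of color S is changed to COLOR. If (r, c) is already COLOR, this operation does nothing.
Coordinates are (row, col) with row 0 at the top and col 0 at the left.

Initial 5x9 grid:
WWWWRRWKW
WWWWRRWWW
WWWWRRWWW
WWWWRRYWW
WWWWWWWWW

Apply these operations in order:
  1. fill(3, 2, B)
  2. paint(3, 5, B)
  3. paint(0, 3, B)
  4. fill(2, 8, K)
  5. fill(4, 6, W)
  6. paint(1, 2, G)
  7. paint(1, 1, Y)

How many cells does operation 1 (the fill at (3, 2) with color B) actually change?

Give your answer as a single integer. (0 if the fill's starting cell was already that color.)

After op 1 fill(3,2,B) [35 cells changed]:
BBBBRRBKB
BBBBRRBBB
BBBBRRBBB
BBBBRRYBB
BBBBBBBBB

Answer: 35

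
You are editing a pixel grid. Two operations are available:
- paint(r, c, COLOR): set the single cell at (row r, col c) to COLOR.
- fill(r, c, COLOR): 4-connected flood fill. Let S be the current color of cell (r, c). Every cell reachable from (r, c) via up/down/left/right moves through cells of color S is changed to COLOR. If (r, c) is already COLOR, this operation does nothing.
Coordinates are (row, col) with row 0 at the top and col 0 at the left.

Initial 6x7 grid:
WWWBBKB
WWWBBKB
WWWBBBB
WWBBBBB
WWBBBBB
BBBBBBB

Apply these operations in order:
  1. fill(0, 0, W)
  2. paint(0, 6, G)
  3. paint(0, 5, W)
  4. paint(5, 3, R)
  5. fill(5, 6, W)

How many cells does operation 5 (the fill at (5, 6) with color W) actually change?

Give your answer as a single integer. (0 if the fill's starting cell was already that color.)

Answer: 25

Derivation:
After op 1 fill(0,0,W) [0 cells changed]:
WWWBBKB
WWWBBKB
WWWBBBB
WWBBBBB
WWBBBBB
BBBBBBB
After op 2 paint(0,6,G):
WWWBBKG
WWWBBKB
WWWBBBB
WWBBBBB
WWBBBBB
BBBBBBB
After op 3 paint(0,5,W):
WWWBBWG
WWWBBKB
WWWBBBB
WWBBBBB
WWBBBBB
BBBBBBB
After op 4 paint(5,3,R):
WWWBBWG
WWWBBKB
WWWBBBB
WWBBBBB
WWBBBBB
BBBRBBB
After op 5 fill(5,6,W) [25 cells changed]:
WWWWWWG
WWWWWKW
WWWWWWW
WWWWWWW
WWWWWWW
WWWRWWW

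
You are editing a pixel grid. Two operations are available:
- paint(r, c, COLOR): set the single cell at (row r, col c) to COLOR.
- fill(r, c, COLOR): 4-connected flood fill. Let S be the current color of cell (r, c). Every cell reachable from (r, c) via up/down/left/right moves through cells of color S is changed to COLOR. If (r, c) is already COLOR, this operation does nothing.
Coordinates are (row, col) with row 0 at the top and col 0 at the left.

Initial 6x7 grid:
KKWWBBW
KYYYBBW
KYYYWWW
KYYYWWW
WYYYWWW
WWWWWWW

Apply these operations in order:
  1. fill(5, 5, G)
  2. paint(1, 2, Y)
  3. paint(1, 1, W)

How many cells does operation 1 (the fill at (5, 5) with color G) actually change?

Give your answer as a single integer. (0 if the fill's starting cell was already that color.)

Answer: 19

Derivation:
After op 1 fill(5,5,G) [19 cells changed]:
KKWWBBG
KYYYBBG
KYYYGGG
KYYYGGG
GYYYGGG
GGGGGGG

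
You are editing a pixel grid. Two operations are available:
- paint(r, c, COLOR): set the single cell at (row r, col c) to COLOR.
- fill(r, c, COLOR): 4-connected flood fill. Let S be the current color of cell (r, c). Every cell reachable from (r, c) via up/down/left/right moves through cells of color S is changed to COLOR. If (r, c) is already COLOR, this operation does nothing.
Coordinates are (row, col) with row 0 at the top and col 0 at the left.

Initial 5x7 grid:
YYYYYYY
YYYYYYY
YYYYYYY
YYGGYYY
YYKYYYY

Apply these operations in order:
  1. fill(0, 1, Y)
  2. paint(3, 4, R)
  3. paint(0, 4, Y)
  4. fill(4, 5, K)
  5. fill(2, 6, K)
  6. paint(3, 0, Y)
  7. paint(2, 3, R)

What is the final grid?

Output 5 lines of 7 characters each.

Answer: KKKKKKK
KKKKKKK
KKKRKKK
YKGGRKK
KKKKKKK

Derivation:
After op 1 fill(0,1,Y) [0 cells changed]:
YYYYYYY
YYYYYYY
YYYYYYY
YYGGYYY
YYKYYYY
After op 2 paint(3,4,R):
YYYYYYY
YYYYYYY
YYYYYYY
YYGGRYY
YYKYYYY
After op 3 paint(0,4,Y):
YYYYYYY
YYYYYYY
YYYYYYY
YYGGRYY
YYKYYYY
After op 4 fill(4,5,K) [31 cells changed]:
KKKKKKK
KKKKKKK
KKKKKKK
KKGGRKK
KKKKKKK
After op 5 fill(2,6,K) [0 cells changed]:
KKKKKKK
KKKKKKK
KKKKKKK
KKGGRKK
KKKKKKK
After op 6 paint(3,0,Y):
KKKKKKK
KKKKKKK
KKKKKKK
YKGGRKK
KKKKKKK
After op 7 paint(2,3,R):
KKKKKKK
KKKKKKK
KKKRKKK
YKGGRKK
KKKKKKK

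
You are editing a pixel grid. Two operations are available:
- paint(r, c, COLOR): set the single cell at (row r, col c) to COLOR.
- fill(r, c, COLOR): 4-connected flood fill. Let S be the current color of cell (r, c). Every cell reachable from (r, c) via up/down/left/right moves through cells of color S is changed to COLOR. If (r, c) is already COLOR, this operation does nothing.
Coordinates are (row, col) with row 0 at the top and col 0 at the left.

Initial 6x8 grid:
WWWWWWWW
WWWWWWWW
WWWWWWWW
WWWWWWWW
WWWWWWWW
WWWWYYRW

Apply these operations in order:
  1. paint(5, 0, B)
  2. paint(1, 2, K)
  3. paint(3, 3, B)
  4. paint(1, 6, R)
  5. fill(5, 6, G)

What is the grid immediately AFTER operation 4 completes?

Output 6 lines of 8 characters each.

Answer: WWWWWWWW
WWKWWWRW
WWWWWWWW
WWWBWWWW
WWWWWWWW
BWWWYYRW

Derivation:
After op 1 paint(5,0,B):
WWWWWWWW
WWWWWWWW
WWWWWWWW
WWWWWWWW
WWWWWWWW
BWWWYYRW
After op 2 paint(1,2,K):
WWWWWWWW
WWKWWWWW
WWWWWWWW
WWWWWWWW
WWWWWWWW
BWWWYYRW
After op 3 paint(3,3,B):
WWWWWWWW
WWKWWWWW
WWWWWWWW
WWWBWWWW
WWWWWWWW
BWWWYYRW
After op 4 paint(1,6,R):
WWWWWWWW
WWKWWWRW
WWWWWWWW
WWWBWWWW
WWWWWWWW
BWWWYYRW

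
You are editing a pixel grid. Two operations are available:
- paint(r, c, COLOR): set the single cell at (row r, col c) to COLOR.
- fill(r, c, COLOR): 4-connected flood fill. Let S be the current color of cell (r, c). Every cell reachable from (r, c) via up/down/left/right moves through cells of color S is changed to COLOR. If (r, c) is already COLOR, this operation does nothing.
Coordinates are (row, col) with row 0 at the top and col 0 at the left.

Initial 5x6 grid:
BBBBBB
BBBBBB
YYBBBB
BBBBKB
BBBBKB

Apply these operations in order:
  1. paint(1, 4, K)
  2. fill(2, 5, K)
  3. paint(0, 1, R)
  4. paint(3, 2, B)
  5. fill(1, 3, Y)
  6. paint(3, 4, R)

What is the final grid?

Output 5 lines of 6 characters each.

Answer: YRYYYY
YYYYYY
YYYYYY
YYBYRY
YYYYYY

Derivation:
After op 1 paint(1,4,K):
BBBBBB
BBBBKB
YYBBBB
BBBBKB
BBBBKB
After op 2 fill(2,5,K) [25 cells changed]:
KKKKKK
KKKKKK
YYKKKK
KKKKKK
KKKKKK
After op 3 paint(0,1,R):
KRKKKK
KKKKKK
YYKKKK
KKKKKK
KKKKKK
After op 4 paint(3,2,B):
KRKKKK
KKKKKK
YYKKKK
KKBKKK
KKKKKK
After op 5 fill(1,3,Y) [26 cells changed]:
YRYYYY
YYYYYY
YYYYYY
YYBYYY
YYYYYY
After op 6 paint(3,4,R):
YRYYYY
YYYYYY
YYYYYY
YYBYRY
YYYYYY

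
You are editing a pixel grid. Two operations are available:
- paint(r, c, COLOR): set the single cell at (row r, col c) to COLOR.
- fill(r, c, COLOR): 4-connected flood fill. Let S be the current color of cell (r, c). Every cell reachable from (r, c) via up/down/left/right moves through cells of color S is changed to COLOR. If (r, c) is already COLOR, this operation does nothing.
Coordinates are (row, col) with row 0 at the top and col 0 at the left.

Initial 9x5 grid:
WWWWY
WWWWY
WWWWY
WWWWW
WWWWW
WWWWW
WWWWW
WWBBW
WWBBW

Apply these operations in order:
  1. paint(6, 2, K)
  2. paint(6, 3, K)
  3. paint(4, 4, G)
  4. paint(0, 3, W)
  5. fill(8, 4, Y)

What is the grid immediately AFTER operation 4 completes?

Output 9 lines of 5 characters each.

Answer: WWWWY
WWWWY
WWWWY
WWWWW
WWWWG
WWWWW
WWKKW
WWBBW
WWBBW

Derivation:
After op 1 paint(6,2,K):
WWWWY
WWWWY
WWWWY
WWWWW
WWWWW
WWWWW
WWKWW
WWBBW
WWBBW
After op 2 paint(6,3,K):
WWWWY
WWWWY
WWWWY
WWWWW
WWWWW
WWWWW
WWKKW
WWBBW
WWBBW
After op 3 paint(4,4,G):
WWWWY
WWWWY
WWWWY
WWWWW
WWWWG
WWWWW
WWKKW
WWBBW
WWBBW
After op 4 paint(0,3,W):
WWWWY
WWWWY
WWWWY
WWWWW
WWWWG
WWWWW
WWKKW
WWBBW
WWBBW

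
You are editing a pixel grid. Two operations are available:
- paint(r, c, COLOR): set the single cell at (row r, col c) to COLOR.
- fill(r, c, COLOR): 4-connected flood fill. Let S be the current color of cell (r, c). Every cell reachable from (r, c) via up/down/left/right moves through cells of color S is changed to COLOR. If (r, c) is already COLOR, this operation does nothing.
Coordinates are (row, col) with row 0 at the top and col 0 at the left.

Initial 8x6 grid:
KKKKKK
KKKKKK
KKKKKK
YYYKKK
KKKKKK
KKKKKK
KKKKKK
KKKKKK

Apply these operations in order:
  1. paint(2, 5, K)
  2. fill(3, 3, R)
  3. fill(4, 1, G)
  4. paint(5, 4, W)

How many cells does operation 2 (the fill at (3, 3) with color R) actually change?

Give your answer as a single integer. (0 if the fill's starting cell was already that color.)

After op 1 paint(2,5,K):
KKKKKK
KKKKKK
KKKKKK
YYYKKK
KKKKKK
KKKKKK
KKKKKK
KKKKKK
After op 2 fill(3,3,R) [45 cells changed]:
RRRRRR
RRRRRR
RRRRRR
YYYRRR
RRRRRR
RRRRRR
RRRRRR
RRRRRR

Answer: 45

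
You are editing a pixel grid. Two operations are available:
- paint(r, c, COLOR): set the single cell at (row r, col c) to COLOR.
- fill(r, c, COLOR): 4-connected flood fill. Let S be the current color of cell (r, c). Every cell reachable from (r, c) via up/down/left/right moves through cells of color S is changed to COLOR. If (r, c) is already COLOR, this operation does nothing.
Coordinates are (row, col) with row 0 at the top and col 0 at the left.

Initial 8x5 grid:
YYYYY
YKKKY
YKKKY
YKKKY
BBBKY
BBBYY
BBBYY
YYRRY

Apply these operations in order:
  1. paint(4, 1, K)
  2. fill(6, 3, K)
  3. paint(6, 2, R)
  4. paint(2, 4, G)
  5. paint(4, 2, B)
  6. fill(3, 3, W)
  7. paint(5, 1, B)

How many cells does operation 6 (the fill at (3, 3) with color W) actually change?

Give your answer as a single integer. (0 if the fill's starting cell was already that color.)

Answer: 27

Derivation:
After op 1 paint(4,1,K):
YYYYY
YKKKY
YKKKY
YKKKY
BKBKY
BBBYY
BBBYY
YYRRY
After op 2 fill(6,3,K) [17 cells changed]:
KKKKK
KKKKK
KKKKK
KKKKK
BKBKK
BBBKK
BBBKK
YYRRK
After op 3 paint(6,2,R):
KKKKK
KKKKK
KKKKK
KKKKK
BKBKK
BBBKK
BBRKK
YYRRK
After op 4 paint(2,4,G):
KKKKK
KKKKK
KKKKG
KKKKK
BKBKK
BBBKK
BBRKK
YYRRK
After op 5 paint(4,2,B):
KKKKK
KKKKK
KKKKG
KKKKK
BKBKK
BBBKK
BBRKK
YYRRK
After op 6 fill(3,3,W) [27 cells changed]:
WWWWW
WWWWW
WWWWG
WWWWW
BWBWW
BBBWW
BBRWW
YYRRW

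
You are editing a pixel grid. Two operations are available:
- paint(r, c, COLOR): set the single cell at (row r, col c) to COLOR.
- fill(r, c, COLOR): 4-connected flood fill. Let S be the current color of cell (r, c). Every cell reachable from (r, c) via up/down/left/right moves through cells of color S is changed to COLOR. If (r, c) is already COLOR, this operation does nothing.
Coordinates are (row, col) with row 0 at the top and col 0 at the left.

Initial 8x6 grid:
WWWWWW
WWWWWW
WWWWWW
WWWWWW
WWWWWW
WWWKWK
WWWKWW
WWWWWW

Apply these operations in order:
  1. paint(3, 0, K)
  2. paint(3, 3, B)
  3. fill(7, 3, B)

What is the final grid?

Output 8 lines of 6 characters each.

After op 1 paint(3,0,K):
WWWWWW
WWWWWW
WWWWWW
KWWWWW
WWWWWW
WWWKWK
WWWKWW
WWWWWW
After op 2 paint(3,3,B):
WWWWWW
WWWWWW
WWWWWW
KWWBWW
WWWWWW
WWWKWK
WWWKWW
WWWWWW
After op 3 fill(7,3,B) [43 cells changed]:
BBBBBB
BBBBBB
BBBBBB
KBBBBB
BBBBBB
BBBKBK
BBBKBB
BBBBBB

Answer: BBBBBB
BBBBBB
BBBBBB
KBBBBB
BBBBBB
BBBKBK
BBBKBB
BBBBBB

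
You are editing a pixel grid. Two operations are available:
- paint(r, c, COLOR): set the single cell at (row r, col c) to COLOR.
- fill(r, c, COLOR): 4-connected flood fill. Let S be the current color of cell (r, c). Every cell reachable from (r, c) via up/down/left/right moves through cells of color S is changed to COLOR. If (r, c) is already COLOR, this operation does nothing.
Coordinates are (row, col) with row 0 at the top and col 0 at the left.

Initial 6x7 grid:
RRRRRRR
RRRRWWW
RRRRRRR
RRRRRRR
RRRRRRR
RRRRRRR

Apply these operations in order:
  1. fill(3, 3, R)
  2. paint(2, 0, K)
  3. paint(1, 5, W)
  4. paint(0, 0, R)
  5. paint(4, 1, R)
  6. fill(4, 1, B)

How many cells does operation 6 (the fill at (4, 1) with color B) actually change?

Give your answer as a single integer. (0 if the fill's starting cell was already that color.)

Answer: 38

Derivation:
After op 1 fill(3,3,R) [0 cells changed]:
RRRRRRR
RRRRWWW
RRRRRRR
RRRRRRR
RRRRRRR
RRRRRRR
After op 2 paint(2,0,K):
RRRRRRR
RRRRWWW
KRRRRRR
RRRRRRR
RRRRRRR
RRRRRRR
After op 3 paint(1,5,W):
RRRRRRR
RRRRWWW
KRRRRRR
RRRRRRR
RRRRRRR
RRRRRRR
After op 4 paint(0,0,R):
RRRRRRR
RRRRWWW
KRRRRRR
RRRRRRR
RRRRRRR
RRRRRRR
After op 5 paint(4,1,R):
RRRRRRR
RRRRWWW
KRRRRRR
RRRRRRR
RRRRRRR
RRRRRRR
After op 6 fill(4,1,B) [38 cells changed]:
BBBBBBB
BBBBWWW
KBBBBBB
BBBBBBB
BBBBBBB
BBBBBBB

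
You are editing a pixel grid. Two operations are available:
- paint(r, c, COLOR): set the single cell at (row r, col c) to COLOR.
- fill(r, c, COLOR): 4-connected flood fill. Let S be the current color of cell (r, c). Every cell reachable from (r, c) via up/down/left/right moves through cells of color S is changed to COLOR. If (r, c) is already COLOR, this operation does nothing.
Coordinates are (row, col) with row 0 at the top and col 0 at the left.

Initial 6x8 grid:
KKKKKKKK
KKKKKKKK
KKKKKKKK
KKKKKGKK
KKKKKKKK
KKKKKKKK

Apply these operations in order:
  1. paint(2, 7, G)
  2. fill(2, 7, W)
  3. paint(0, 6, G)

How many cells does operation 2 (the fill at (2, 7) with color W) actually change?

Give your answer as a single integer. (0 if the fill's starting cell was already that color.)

After op 1 paint(2,7,G):
KKKKKKKK
KKKKKKKK
KKKKKKKG
KKKKKGKK
KKKKKKKK
KKKKKKKK
After op 2 fill(2,7,W) [1 cells changed]:
KKKKKKKK
KKKKKKKK
KKKKKKKW
KKKKKGKK
KKKKKKKK
KKKKKKKK

Answer: 1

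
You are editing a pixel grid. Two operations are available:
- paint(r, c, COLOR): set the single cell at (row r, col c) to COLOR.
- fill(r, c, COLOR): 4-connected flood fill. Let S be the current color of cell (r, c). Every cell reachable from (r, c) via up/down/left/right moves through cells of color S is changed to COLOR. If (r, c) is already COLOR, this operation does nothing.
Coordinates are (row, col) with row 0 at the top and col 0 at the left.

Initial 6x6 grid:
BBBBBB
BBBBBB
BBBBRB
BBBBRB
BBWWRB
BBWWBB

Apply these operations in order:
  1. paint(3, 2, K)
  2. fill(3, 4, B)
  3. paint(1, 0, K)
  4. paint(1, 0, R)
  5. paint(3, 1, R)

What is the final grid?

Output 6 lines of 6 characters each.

Answer: BBBBBB
RBBBBB
BBBBBB
BRKBBB
BBWWBB
BBWWBB

Derivation:
After op 1 paint(3,2,K):
BBBBBB
BBBBBB
BBBBRB
BBKBRB
BBWWRB
BBWWBB
After op 2 fill(3,4,B) [3 cells changed]:
BBBBBB
BBBBBB
BBBBBB
BBKBBB
BBWWBB
BBWWBB
After op 3 paint(1,0,K):
BBBBBB
KBBBBB
BBBBBB
BBKBBB
BBWWBB
BBWWBB
After op 4 paint(1,0,R):
BBBBBB
RBBBBB
BBBBBB
BBKBBB
BBWWBB
BBWWBB
After op 5 paint(3,1,R):
BBBBBB
RBBBBB
BBBBBB
BRKBBB
BBWWBB
BBWWBB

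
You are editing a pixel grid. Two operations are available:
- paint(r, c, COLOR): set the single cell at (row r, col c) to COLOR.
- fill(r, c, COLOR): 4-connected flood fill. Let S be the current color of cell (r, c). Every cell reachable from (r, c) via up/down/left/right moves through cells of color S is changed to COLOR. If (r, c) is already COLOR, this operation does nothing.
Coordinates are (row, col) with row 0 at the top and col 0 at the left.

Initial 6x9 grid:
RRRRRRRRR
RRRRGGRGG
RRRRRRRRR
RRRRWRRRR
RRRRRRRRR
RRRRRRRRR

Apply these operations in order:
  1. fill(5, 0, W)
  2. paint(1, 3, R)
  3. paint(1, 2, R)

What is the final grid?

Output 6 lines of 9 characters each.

After op 1 fill(5,0,W) [49 cells changed]:
WWWWWWWWW
WWWWGGWGG
WWWWWWWWW
WWWWWWWWW
WWWWWWWWW
WWWWWWWWW
After op 2 paint(1,3,R):
WWWWWWWWW
WWWRGGWGG
WWWWWWWWW
WWWWWWWWW
WWWWWWWWW
WWWWWWWWW
After op 3 paint(1,2,R):
WWWWWWWWW
WWRRGGWGG
WWWWWWWWW
WWWWWWWWW
WWWWWWWWW
WWWWWWWWW

Answer: WWWWWWWWW
WWRRGGWGG
WWWWWWWWW
WWWWWWWWW
WWWWWWWWW
WWWWWWWWW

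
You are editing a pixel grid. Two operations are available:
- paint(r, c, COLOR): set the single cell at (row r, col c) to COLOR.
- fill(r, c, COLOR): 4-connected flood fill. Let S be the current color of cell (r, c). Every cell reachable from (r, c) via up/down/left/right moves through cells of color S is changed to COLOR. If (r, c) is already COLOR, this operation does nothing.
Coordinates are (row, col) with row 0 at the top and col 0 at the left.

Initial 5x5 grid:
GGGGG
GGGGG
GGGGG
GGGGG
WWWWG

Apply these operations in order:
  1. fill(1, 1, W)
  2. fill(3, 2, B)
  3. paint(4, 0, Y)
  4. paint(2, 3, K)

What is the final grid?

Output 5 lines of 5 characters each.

After op 1 fill(1,1,W) [21 cells changed]:
WWWWW
WWWWW
WWWWW
WWWWW
WWWWW
After op 2 fill(3,2,B) [25 cells changed]:
BBBBB
BBBBB
BBBBB
BBBBB
BBBBB
After op 3 paint(4,0,Y):
BBBBB
BBBBB
BBBBB
BBBBB
YBBBB
After op 4 paint(2,3,K):
BBBBB
BBBBB
BBBKB
BBBBB
YBBBB

Answer: BBBBB
BBBBB
BBBKB
BBBBB
YBBBB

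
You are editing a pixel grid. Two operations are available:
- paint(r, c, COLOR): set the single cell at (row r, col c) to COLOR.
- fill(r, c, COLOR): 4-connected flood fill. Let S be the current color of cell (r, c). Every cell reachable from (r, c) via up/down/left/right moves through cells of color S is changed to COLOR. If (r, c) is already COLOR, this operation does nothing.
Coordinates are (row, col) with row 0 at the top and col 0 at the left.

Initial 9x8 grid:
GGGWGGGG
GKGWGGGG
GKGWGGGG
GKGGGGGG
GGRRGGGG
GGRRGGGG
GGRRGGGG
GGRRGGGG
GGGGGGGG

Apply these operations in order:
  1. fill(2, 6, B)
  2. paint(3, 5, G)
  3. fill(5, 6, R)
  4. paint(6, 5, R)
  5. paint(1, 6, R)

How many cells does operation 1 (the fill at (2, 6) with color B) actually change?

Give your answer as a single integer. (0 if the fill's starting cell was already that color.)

Answer: 58

Derivation:
After op 1 fill(2,6,B) [58 cells changed]:
BBBWBBBB
BKBWBBBB
BKBWBBBB
BKBBBBBB
BBRRBBBB
BBRRBBBB
BBRRBBBB
BBRRBBBB
BBBBBBBB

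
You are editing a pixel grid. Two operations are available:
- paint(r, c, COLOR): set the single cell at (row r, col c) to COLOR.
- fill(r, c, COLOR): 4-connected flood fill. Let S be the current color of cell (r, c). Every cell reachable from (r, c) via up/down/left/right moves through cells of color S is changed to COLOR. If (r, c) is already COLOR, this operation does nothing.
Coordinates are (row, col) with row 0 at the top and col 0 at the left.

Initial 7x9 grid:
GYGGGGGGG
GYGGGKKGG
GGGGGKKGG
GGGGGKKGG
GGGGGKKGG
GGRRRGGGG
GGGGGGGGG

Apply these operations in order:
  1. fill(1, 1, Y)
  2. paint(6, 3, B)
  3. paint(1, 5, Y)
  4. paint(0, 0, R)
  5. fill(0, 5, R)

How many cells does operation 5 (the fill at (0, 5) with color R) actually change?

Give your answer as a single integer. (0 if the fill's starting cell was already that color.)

After op 1 fill(1,1,Y) [0 cells changed]:
GYGGGGGGG
GYGGGKKGG
GGGGGKKGG
GGGGGKKGG
GGGGGKKGG
GGRRRGGGG
GGGGGGGGG
After op 2 paint(6,3,B):
GYGGGGGGG
GYGGGKKGG
GGGGGKKGG
GGGGGKKGG
GGGGGKKGG
GGRRRGGGG
GGGBGGGGG
After op 3 paint(1,5,Y):
GYGGGGGGG
GYGGGYKGG
GGGGGKKGG
GGGGGKKGG
GGGGGKKGG
GGRRRGGGG
GGGBGGGGG
After op 4 paint(0,0,R):
RYGGGGGGG
GYGGGYKGG
GGGGGKKGG
GGGGGKKGG
GGGGGKKGG
GGRRRGGGG
GGGBGGGGG
After op 5 fill(0,5,R) [48 cells changed]:
RYRRRRRRR
RYRRRYKRR
RRRRRKKRR
RRRRRKKRR
RRRRRKKRR
RRRRRRRRR
RRRBRRRRR

Answer: 48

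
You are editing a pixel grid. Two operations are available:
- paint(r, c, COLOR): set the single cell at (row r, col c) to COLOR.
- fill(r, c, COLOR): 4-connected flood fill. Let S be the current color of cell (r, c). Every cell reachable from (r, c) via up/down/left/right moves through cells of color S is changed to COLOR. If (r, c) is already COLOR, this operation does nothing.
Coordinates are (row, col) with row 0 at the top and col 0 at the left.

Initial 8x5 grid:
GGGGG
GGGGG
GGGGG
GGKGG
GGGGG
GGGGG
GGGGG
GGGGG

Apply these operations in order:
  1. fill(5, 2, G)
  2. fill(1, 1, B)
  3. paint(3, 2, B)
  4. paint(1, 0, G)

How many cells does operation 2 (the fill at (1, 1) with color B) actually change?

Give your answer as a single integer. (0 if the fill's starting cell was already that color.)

After op 1 fill(5,2,G) [0 cells changed]:
GGGGG
GGGGG
GGGGG
GGKGG
GGGGG
GGGGG
GGGGG
GGGGG
After op 2 fill(1,1,B) [39 cells changed]:
BBBBB
BBBBB
BBBBB
BBKBB
BBBBB
BBBBB
BBBBB
BBBBB

Answer: 39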